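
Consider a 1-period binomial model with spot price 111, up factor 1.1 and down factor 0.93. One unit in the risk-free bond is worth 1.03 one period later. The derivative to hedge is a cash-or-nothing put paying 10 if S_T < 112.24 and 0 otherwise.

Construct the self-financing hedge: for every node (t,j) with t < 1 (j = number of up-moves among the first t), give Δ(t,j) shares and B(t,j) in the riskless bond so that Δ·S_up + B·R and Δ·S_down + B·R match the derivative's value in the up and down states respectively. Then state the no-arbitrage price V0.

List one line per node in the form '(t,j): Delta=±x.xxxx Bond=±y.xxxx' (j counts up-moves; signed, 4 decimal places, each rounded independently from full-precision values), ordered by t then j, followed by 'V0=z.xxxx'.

The replicating-portfolio and risk-neutral prices coincide; use p* = (1.03−0.93)/(1.1−0.93) = 0.5882 for the latter.
Terminal payoffs: V(1,0)=10.0000, V(1,1)=0.0000
(0,0): S=111.0000. Δ = (V_up−V_dn)/(S_up−S_dn) = (0.0000−10.0000)/(122.1000−103.2300) = -0.5299. V = [p*·0.0000 + (1−p*)·10.0000]/1.03 = 3.9977. B = V − Δ·S = 62.8212.
Each (Δ,B) replicates both successor values, so the strategy is self-financing and V0 is arbitrage-free.

(0,0): Delta=-0.5299 Bond=62.8212
V0=3.9977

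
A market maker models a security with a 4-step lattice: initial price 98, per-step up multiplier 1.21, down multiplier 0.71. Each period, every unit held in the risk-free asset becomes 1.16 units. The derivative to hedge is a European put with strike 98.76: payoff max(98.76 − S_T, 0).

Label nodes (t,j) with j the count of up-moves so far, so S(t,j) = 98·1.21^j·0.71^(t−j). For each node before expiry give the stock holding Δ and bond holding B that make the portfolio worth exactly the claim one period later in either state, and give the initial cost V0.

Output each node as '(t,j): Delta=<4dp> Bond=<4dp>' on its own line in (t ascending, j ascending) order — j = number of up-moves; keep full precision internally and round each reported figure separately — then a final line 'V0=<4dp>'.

Under the risk-neutral measure, an up-move has probability p* = (R−d)/(u−d) = 0.9000 and values discount at R = 1.16.
Terminal payoffs: V(4,0)=73.8566, V(4,1)=56.3189, V(4,2)=26.4308, V(4,3)=0.0000, V(4,4)=0.0000
(3,0): S=35.0753. Δ = (V_up−V_dn)/(S_up−S_dn) = (56.3189−73.8566)/(42.4411−24.9034) = -1.0000. V = [p*·56.3189 + (1−p*)·73.8566]/1.16 = 50.0627. B = V − Δ·S = 85.1379.
(3,1): S=59.7762. Δ = (V_up−V_dn)/(S_up−S_dn) = (26.4308−56.3189)/(72.3292−42.4411) = -1.0000. V = [p*·26.4308 + (1−p*)·56.3189]/1.16 = 25.3618. B = V − Δ·S = 85.1379.
(3,2): S=101.8721. Δ = (V_up−V_dn)/(S_up−S_dn) = (0.0000−26.4308)/(123.2652−72.3292) = -0.5189. V = [p*·0.0000 + (1−p*)·26.4308]/1.16 = 2.2785. B = V − Δ·S = 55.1402.
(3,3): S=173.6130. Δ = (V_up−V_dn)/(S_up−S_dn) = (0.0000−0.0000)/(210.0717−123.2652) = 0.0000. V = [p*·0.0000 + (1−p*)·0.0000]/1.16 = 0.0000. B = V − Δ·S = 0.0000.
(2,0): S=49.4018. Δ = (V_up−V_dn)/(S_up−S_dn) = (25.3618−50.0627)/(59.7762−35.0753) = -1.0000. V = [p*·25.3618 + (1−p*)·50.0627]/1.16 = 23.9930. B = V − Δ·S = 73.3948.
(2,1): S=84.1918. Δ = (V_up−V_dn)/(S_up−S_dn) = (2.2785−25.3618)/(101.8721−59.7762) = -0.5483. V = [p*·2.2785 + (1−p*)·25.3618]/1.16 = 3.9542. B = V − Δ·S = 50.1206.
(2,2): S=143.4818. Δ = (V_up−V_dn)/(S_up−S_dn) = (0.0000−2.2785)/(173.6130−101.8721) = -0.0318. V = [p*·0.0000 + (1−p*)·2.2785]/1.16 = 0.1964. B = V − Δ·S = 4.7535.
(1,0): S=69.5800. Δ = (V_up−V_dn)/(S_up−S_dn) = (3.9542−23.9930)/(84.1918−49.4018) = -0.5760. V = [p*·3.9542 + (1−p*)·23.9930]/1.16 = 5.1363. B = V − Δ·S = 45.2138.
(1,1): S=118.5800. Δ = (V_up−V_dn)/(S_up−S_dn) = (0.1964−3.9542)/(143.4818−84.1918) = -0.0634. V = [p*·0.1964 + (1−p*)·3.9542]/1.16 = 0.4933. B = V − Δ·S = 8.0088.
(0,0): S=98.0000. Δ = (V_up−V_dn)/(S_up−S_dn) = (0.4933−5.1363)/(118.5800−69.5800) = -0.0948. V = [p*·0.4933 + (1−p*)·5.1363]/1.16 = 0.8255. B = V − Δ·S = 10.1115.
Self-financing check: at every node Δ·S+B equals the discounted successor values.

(0,0): Delta=-0.0948 Bond=10.1115
(1,0): Delta=-0.5760 Bond=45.2138
(1,1): Delta=-0.0634 Bond=8.0088
(2,0): Delta=-1.0000 Bond=73.3948
(2,1): Delta=-0.5483 Bond=50.1206
(2,2): Delta=-0.0318 Bond=4.7535
(3,0): Delta=-1.0000 Bond=85.1379
(3,1): Delta=-1.0000 Bond=85.1379
(3,2): Delta=-0.5189 Bond=55.1402
(3,3): Delta=0.0000 Bond=0.0000
V0=0.8255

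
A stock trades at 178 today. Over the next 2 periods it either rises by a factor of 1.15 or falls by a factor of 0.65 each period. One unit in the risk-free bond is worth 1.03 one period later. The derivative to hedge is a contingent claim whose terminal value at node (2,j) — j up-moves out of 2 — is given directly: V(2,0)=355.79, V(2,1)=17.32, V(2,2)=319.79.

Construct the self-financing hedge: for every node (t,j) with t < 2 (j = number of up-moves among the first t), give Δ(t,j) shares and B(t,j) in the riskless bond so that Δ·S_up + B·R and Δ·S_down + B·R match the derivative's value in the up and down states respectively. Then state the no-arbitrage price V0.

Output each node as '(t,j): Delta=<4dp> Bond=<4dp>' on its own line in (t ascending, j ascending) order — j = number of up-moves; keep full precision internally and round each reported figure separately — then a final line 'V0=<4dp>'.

(0,0): Delta=1.6215 Bond=-89.2496
(1,0): Delta=-5.8508 Bond=772.6223
(1,1): Delta=2.9553 Bond=-364.9427
V0=199.3803

The replicating-portfolio and risk-neutral prices coincide; use p* = (1.03−0.65)/(1.15−0.65) = 0.7600 for the latter.
Payoff layer (t=2): V(2,0)=355.7900, V(2,1)=17.3200, V(2,2)=319.7900
(1,0): S=115.7000. Δ = (V_up−V_dn)/(S_up−S_dn) = (17.3200−355.7900)/(133.0550−75.2050) = -5.8508. V = [p*·17.3200 + (1−p*)·355.7900]/1.03 = 95.6823. B = V − Δ·S = 772.6223.
(1,1): S=204.7000. Δ = (V_up−V_dn)/(S_up−S_dn) = (319.7900−17.3200)/(235.4050−133.0550) = 2.9553. V = [p*·319.7900 + (1−p*)·17.3200]/1.03 = 239.9973. B = V − Δ·S = -364.9427.
(0,0): S=178.0000. Δ = (V_up−V_dn)/(S_up−S_dn) = (239.9973−95.6823)/(204.7000−115.7000) = 1.6215. V = [p*·239.9973 + (1−p*)·95.6823]/1.03 = 199.3803. B = V − Δ·S = -89.2496.
Self-financing check: at every node Δ·S+B equals the discounted successor values.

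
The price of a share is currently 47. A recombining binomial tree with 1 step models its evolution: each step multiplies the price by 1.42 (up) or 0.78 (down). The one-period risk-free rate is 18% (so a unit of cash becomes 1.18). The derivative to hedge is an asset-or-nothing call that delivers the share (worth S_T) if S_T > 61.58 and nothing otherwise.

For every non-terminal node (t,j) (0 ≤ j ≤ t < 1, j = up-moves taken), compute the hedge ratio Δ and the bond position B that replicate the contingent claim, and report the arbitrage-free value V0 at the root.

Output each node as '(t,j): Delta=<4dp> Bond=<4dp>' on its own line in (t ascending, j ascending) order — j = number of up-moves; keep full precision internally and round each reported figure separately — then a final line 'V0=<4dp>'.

Since d<R<u, set p* = (R−d)/(u−d) = 0.6250; price each node as the discounted p*-expectation of its children.
Terminal payoffs: V(1,0)=0.0000, V(1,1)=66.7400
  t=0,j=0: stock 47.0000 → up 66.7400 (V=66.7400), down 36.6600 (V=0.0000). Price 35.3496; hedge Δ=2.2188, bond B=-68.9317.
Check: Δ(0,0)·S0 + B(0,0) = 35.3496 = V0.

(0,0): Delta=2.2188 Bond=-68.9317
V0=35.3496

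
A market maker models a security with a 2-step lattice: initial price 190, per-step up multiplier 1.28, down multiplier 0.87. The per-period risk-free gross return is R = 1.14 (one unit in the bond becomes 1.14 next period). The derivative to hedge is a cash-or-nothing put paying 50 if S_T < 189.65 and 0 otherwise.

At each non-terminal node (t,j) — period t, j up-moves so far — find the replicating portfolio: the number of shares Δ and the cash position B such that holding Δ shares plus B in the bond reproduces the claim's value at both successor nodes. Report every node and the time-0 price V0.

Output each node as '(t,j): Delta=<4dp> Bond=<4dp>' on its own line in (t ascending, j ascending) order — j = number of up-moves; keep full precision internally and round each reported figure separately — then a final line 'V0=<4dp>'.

Under the risk-neutral measure, an up-move has probability p* = (R−d)/(u−d) = 0.6585 and values discount at R = 1.14.
At expiry t=2: V(2,0)=50.0000, V(2,1)=0.0000, V(2,2)=0.0000
(1,0): S=165.3000. Δ = (V_up−V_dn)/(S_up−S_dn) = (0.0000−50.0000)/(211.5840−143.8110) = -0.7378. V = [p*·0.0000 + (1−p*)·50.0000]/1.14 = 14.9765. B = V − Δ·S = 136.9277.
(1,1): S=243.2000. Δ = (V_up−V_dn)/(S_up−S_dn) = (0.0000−0.0000)/(311.2960−211.5840) = 0.0000. V = [p*·0.0000 + (1−p*)·0.0000]/1.14 = 0.0000. B = V − Δ·S = 0.0000.
(0,0): S=190.0000. Δ = (V_up−V_dn)/(S_up−S_dn) = (0.0000−14.9765)/(243.2000−165.3000) = -0.1923. V = [p*·0.0000 + (1−p*)·14.9765]/1.14 = 4.4859. B = V − Δ·S = 41.0139.
Each (Δ,B) replicates both successor values, so the strategy is self-financing and V0 is arbitrage-free.

(0,0): Delta=-0.1923 Bond=41.0139
(1,0): Delta=-0.7378 Bond=136.9277
(1,1): Delta=0.0000 Bond=0.0000
V0=4.4859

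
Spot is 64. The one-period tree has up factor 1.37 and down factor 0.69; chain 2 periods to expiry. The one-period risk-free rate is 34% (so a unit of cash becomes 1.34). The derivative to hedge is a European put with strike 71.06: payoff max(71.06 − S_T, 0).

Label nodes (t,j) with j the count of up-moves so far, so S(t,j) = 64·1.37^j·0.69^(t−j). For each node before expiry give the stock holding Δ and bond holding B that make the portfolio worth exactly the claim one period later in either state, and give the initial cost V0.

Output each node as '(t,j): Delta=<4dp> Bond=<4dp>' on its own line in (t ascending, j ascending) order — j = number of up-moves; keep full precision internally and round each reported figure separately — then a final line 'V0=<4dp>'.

No-arbitrage ⇒ martingale measure with p* = (R−d)/(u−d) = 0.9559.
At expiry t=2: V(2,0)=40.5896, V(2,1)=10.5608, V(2,2)=0.0000
  t=1,j=0: stock 44.1600 → up 60.4992 (V=10.5608), down 30.4704 (V=40.5896). Price 8.8699; hedge Δ=-1.0000, bond B=53.0299.
  t=1,j=1: stock 87.6800 → up 120.1216 (V=0.0000), down 60.4992 (V=10.5608). Price 0.3477; hedge Δ=-0.1771, bond B=15.8783.
  t=0,j=0: stock 64.0000 → up 87.6800 (V=0.3477), down 44.1600 (V=8.8699). Price 0.5401; hedge Δ=-0.1958, bond B=13.0726.
The time-0 hedge costs 0.5401, which is the no-arbitrage price.

(0,0): Delta=-0.1958 Bond=13.0726
(1,0): Delta=-1.0000 Bond=53.0299
(1,1): Delta=-0.1771 Bond=15.8783
V0=0.5401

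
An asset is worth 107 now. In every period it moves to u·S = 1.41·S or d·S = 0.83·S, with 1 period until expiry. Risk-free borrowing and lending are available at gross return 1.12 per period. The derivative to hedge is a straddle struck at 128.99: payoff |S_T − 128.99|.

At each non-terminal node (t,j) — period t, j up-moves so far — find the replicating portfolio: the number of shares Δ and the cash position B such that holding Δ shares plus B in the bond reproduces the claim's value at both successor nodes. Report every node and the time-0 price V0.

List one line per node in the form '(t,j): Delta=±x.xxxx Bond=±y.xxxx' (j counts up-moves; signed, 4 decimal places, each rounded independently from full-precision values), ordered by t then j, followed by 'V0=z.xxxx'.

The replicating-portfolio and risk-neutral prices coincide; use p* = (1.12−0.83)/(1.41−0.83) = 0.5000 for the latter.
Terminal payoffs: V(1,0)=40.1800, V(1,1)=21.8800
  t=0,j=0: stock 107.0000 → up 150.8700 (V=21.8800), down 88.8100 (V=40.1800). Price 27.7054; hedge Δ=-0.2949, bond B=59.2571.
Check: Δ(0,0)·S0 + B(0,0) = 27.7054 = V0.

(0,0): Delta=-0.2949 Bond=59.2571
V0=27.7054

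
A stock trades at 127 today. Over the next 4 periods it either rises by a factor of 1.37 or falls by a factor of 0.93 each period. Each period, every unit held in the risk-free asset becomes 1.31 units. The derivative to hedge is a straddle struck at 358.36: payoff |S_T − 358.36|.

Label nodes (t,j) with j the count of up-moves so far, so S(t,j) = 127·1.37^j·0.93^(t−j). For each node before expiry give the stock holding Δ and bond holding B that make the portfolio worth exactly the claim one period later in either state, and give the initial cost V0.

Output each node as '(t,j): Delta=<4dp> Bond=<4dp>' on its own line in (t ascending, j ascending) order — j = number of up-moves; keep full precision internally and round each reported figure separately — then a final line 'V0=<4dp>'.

Under the risk-neutral measure, an up-move has probability p* = (R−d)/(u−d) = 0.8636 and values discount at R = 1.31.
At expiry t=4: V(4,0)=263.3574, V(4,1)=218.4099, V(4,2)=152.1970, V(4,3)=54.6575, V(4,4)=89.0297
  t=3,j=0: stock 102.1533 → up 139.9501 (V=218.4099), down 95.0026 (V=263.3574). Price 171.4039; hedge Δ=-1.0000, bond B=273.5573.
  t=3,j=1: stock 150.4840 → up 206.1630 (V=152.1970), down 139.9501 (V=218.4099). Price 123.0733; hedge Δ=-1.0000, bond B=273.5573.
  t=3,j=2: stock 221.6807 → up 303.7025 (V=54.6575), down 206.1630 (V=152.1970). Price 51.8766; hedge Δ=-1.0000, bond B=273.5573.
  t=3,j=3: stock 326.5618 → up 447.3897 (V=89.0297), down 303.7025 (V=54.6575). Price 64.3837; hedge Δ=0.2392, bond B=-13.7350.
  t=2,j=0: stock 109.8423 → up 150.4840 (V=123.0733), down 102.1533 (V=171.4039). Price 98.9800; hedge Δ=-1.0000, bond B=208.8223.
  t=2,j=1: stock 161.8107 → up 221.6807 (V=51.8766), down 150.4840 (V=123.0733). Price 47.0116; hedge Δ=-1.0000, bond B=208.8223.
  t=2,j=2: stock 238.3663 → up 326.5618 (V=64.3837), down 221.6807 (V=51.8766). Price 47.8459; hedge Δ=0.1192, bond B=19.4208.
  t=1,j=0: stock 118.1100 → up 161.8107 (V=47.0116), down 109.8423 (V=98.9800). Price 41.2964; hedge Δ=-1.0000, bond B=159.4064.
  t=1,j=1: stock 173.9900 → up 238.3663 (V=47.8459), down 161.8107 (V=47.0116). Price 36.4368; hedge Δ=0.0109, bond B=34.5407.
  t=0,j=0: stock 127.0000 → up 173.9900 (V=36.4368), down 118.1100 (V=41.2964). Price 28.3202; hedge Δ=-0.0870, bond B=39.3647.
The time-0 hedge costs 28.3202, which is the no-arbitrage price.

(0,0): Delta=-0.0870 Bond=39.3647
(1,0): Delta=-1.0000 Bond=159.4064
(1,1): Delta=0.0109 Bond=34.5407
(2,0): Delta=-1.0000 Bond=208.8223
(2,1): Delta=-1.0000 Bond=208.8223
(2,2): Delta=0.1192 Bond=19.4208
(3,0): Delta=-1.0000 Bond=273.5573
(3,1): Delta=-1.0000 Bond=273.5573
(3,2): Delta=-1.0000 Bond=273.5573
(3,3): Delta=0.2392 Bond=-13.7350
V0=28.3202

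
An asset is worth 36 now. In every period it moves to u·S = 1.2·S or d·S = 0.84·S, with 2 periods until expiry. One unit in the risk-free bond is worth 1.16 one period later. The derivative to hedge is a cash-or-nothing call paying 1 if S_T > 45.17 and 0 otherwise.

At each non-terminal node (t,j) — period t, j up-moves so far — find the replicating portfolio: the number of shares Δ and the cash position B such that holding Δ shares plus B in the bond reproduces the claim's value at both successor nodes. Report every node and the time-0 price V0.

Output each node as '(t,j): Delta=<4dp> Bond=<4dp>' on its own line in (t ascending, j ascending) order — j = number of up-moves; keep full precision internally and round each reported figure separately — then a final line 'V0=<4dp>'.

(0,0): Delta=0.0591 Bond=-1.5414
(1,0): Delta=0.0000 Bond=0.0000
(1,1): Delta=0.0643 Bond=-2.0115
V0=0.5872

Since d<R<u, set p* = (R−d)/(u−d) = 0.8889; price each node as the discounted p*-expectation of its children.
At expiry t=2: V(2,0)=0.0000, V(2,1)=0.0000, V(2,2)=1.0000
  t=1,j=0: stock 30.2400 → up 36.2880 (V=0.0000), down 25.4016 (V=0.0000). Price 0.0000; hedge Δ=0.0000, bond B=0.0000.
  t=1,j=1: stock 43.2000 → up 51.8400 (V=1.0000), down 36.2880 (V=0.0000). Price 0.7663; hedge Δ=0.0643, bond B=-2.0115.
  t=0,j=0: stock 36.0000 → up 43.2000 (V=0.7663), down 30.2400 (V=0.0000). Price 0.5872; hedge Δ=0.0591, bond B=-1.5414.
The time-0 hedge costs 0.5872, which is the no-arbitrage price.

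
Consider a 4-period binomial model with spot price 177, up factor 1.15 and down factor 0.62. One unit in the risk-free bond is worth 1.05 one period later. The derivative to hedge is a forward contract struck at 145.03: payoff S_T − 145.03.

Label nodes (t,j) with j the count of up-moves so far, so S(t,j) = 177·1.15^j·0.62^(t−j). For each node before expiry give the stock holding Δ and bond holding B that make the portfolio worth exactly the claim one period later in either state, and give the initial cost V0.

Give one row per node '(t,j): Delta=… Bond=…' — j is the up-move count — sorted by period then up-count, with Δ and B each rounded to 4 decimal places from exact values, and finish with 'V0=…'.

Since d<R<u, set p* = (R−d)/(u−d) = 0.8113; price each node as the discounted p*-expectation of its children.
Terminal payoffs: V(4,0)=-118.8759, V(4,1)=-96.5183, V(4,2)=-55.0487, V(4,3)=21.8708, V(4,4)=164.5441
Node (3,0) S=42.1841: V=(p*·-96.5183+(1−p*)·-118.8759)/1.05=-95.9398; Δ=(-96.5183−-118.8759)/(48.5117−26.1541)=1.0000; B=V−Δ·S=-138.1238
Node (3,1) S=78.2446: V=(p*·-55.0487+(1−p*)·-96.5183)/1.05=-59.8792; Δ=(-55.0487−-96.5183)/(89.9813−48.5117)=1.0000; B=V−Δ·S=-138.1238
Node (3,2) S=145.1311: V=(p*·21.8708+(1−p*)·-55.0487)/1.05=7.0073; Δ=(21.8708−-55.0487)/(166.9008−89.9813)=1.0000; B=V−Δ·S=-138.1238
Node (3,3) S=269.1949: V=(p*·164.5441+(1−p*)·21.8708)/1.05=131.0711; Δ=(164.5441−21.8708)/(309.5741−166.9008)=1.0000; B=V−Δ·S=-138.1238
Node (2,0) S=68.0388: V=(p*·-59.8792+(1−p*)·-95.9398)/1.05=-63.5077; Δ=(-59.8792−-95.9398)/(78.2446−42.1841)=1.0000; B=V−Δ·S=-131.5465
Node (2,1) S=126.2010: V=(p*·7.0073+(1−p*)·-59.8792)/1.05=-5.3455; Δ=(7.0073−-59.8792)/(145.1311−78.2446)=1.0000; B=V−Δ·S=-131.5465
Node (2,2) S=234.0825: V=(p*·131.0711+(1−p*)·7.0073)/1.05=102.5360; Δ=(131.0711−7.0073)/(269.1949−145.1311)=1.0000; B=V−Δ·S=-131.5465
Node (1,0) S=109.7400: V=(p*·-5.3455+(1−p*)·-63.5077)/1.05=-15.5424; Δ=(-5.3455−-63.5077)/(126.2010−68.0388)=1.0000; B=V−Δ·S=-125.2824
Node (1,1) S=203.5500: V=(p*·102.5360+(1−p*)·-5.3455)/1.05=78.2676; Δ=(102.5360−-5.3455)/(234.0825−126.2010)=1.0000; B=V−Δ·S=-125.2824
Node (0,0) S=177.0000: V=(p*·78.2676+(1−p*)·-15.5424)/1.05=57.6835; Δ=(78.2676−-15.5424)/(203.5500−109.7400)=1.0000; B=V−Δ·S=-119.3165
Check: Δ(0,0)·S0 + B(0,0) = 57.6835 = V0.

(0,0): Delta=1.0000 Bond=-119.3165
(1,0): Delta=1.0000 Bond=-125.2824
(1,1): Delta=1.0000 Bond=-125.2824
(2,0): Delta=1.0000 Bond=-131.5465
(2,1): Delta=1.0000 Bond=-131.5465
(2,2): Delta=1.0000 Bond=-131.5465
(3,0): Delta=1.0000 Bond=-138.1238
(3,1): Delta=1.0000 Bond=-138.1238
(3,2): Delta=1.0000 Bond=-138.1238
(3,3): Delta=1.0000 Bond=-138.1238
V0=57.6835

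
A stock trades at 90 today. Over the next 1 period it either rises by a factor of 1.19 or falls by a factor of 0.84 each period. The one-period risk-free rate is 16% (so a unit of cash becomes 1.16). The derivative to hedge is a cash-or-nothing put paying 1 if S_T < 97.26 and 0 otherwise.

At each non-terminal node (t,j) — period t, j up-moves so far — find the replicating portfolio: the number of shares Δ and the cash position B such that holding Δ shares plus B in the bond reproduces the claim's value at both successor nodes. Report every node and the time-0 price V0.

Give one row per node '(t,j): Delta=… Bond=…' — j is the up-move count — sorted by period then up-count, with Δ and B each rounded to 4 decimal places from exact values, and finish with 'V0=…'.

Risk-neutral probability p* = (R−d)/(u−d) = (1.16−0.84)/(1.19−0.84) = 0.9143.
At expiry t=1: V(1,0)=1.0000, V(1,1)=0.0000
Node (0,0) S=90.0000: V=(p*·0.0000+(1−p*)·1.0000)/1.16=0.0739; Δ=(0.0000−1.0000)/(107.1000−75.6000)=-0.0317; B=V−Δ·S=2.9310
The time-0 hedge costs 0.0739, which is the no-arbitrage price.

(0,0): Delta=-0.0317 Bond=2.9310
V0=0.0739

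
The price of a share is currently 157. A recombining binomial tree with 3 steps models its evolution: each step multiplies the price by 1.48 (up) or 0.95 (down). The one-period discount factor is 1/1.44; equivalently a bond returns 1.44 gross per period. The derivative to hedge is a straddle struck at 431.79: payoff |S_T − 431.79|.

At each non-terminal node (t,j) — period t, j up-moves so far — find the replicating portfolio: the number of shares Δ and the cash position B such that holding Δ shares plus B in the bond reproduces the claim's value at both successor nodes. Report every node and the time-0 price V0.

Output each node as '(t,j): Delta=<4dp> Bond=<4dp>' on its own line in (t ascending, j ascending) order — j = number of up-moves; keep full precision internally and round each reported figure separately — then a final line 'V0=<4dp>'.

Under the risk-neutral measure, an up-move has probability p* = (R−d)/(u−d) = 0.9245 and values discount at R = 1.44.
Terminal values V(3,·): V(3,0)=297.1821, V(3,1)=222.0851, V(3,2)=105.0918, V(3,3)=77.1713
  t=2,j=0: stock 141.6925 → up 209.7049 (V=222.0851), down 134.6079 (V=297.1821). Price 158.1617; hedge Δ=-1.0000, bond B=299.8542.
  t=2,j=1: stock 220.7420 → up 326.6982 (V=105.0918), down 209.7049 (V=222.0851). Price 79.1122; hedge Δ=-1.0000, bond B=299.8542.
  t=2,j=2: stock 343.8928 → up 508.9613 (V=77.1713), down 326.6982 (V=105.0918). Price 55.0545; hedge Δ=-0.1532, bond B=107.7347.
  t=1,j=0: stock 149.1500 → up 220.7420 (V=79.1122), down 141.6925 (V=158.1617). Price 59.0821; hedge Δ=-1.0000, bond B=208.2321.
  t=1,j=1: stock 232.3600 → up 343.8928 (V=55.0545), down 220.7420 (V=79.1122). Price 39.4932; hedge Δ=-0.1954, bond B=84.8849.
  t=0,j=0: stock 157.0000 → up 232.3600 (V=39.4932), down 149.1500 (V=59.0821). Price 28.4525; hedge Δ=-0.2354, bond B=65.4126.
Each (Δ,B) replicates both successor values, so the strategy is self-financing and V0 is arbitrage-free.

(0,0): Delta=-0.2354 Bond=65.4126
(1,0): Delta=-1.0000 Bond=208.2321
(1,1): Delta=-0.1954 Bond=84.8849
(2,0): Delta=-1.0000 Bond=299.8542
(2,1): Delta=-1.0000 Bond=299.8542
(2,2): Delta=-0.1532 Bond=107.7347
V0=28.4525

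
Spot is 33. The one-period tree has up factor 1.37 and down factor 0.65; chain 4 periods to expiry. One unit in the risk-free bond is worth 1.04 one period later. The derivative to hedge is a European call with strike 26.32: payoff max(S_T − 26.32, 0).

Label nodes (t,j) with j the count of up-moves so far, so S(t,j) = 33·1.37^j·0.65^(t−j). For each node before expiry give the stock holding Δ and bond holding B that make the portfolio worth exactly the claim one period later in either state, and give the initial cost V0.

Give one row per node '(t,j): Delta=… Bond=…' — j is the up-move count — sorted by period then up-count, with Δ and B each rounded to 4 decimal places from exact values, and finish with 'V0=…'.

Since d<R<u, set p* = (R−d)/(u−d) = 0.5417; price each node as the discounted p*-expectation of its children.
At expiry t=4: V(4,0)=0.0000, V(4,1)=0.0000, V(4,2)=0.0000, V(4,3)=28.8355, V(4,4)=89.9309
  t=3,j=0: stock 9.0626 → up 12.4158 (V=0.0000), down 5.8907 (V=0.0000). Price 0.0000; hedge Δ=0.0000, bond B=0.0000.
  t=3,j=1: stock 19.1012 → up 26.1687 (V=0.0000), down 12.4158 (V=0.0000). Price 0.0000; hedge Δ=0.0000, bond B=0.0000.
  t=3,j=2: stock 40.2595 → up 55.1555 (V=28.8355), down 26.1687 (V=0.0000). Price 15.0185; hedge Δ=0.9948, bond B=-25.0308.
  t=3,j=3: stock 84.8546 → up 116.2509 (V=89.9309), down 55.1555 (V=28.8355). Price 59.5470; hedge Δ=1.0000, bond B=-25.3077.
  t=2,j=0: stock 13.9425 → up 19.1012 (V=0.0000), down 9.0626 (V=0.0000). Price 0.0000; hedge Δ=0.0000, bond B=0.0000.
  t=2,j=1: stock 29.3865 → up 40.2595 (V=15.0185), down 19.1012 (V=0.0000). Price 7.8221; hedge Δ=0.7098, bond B=-13.0369.
  t=2,j=2: stock 61.9377 → up 84.8546 (V=59.5470), down 40.2595 (V=15.0185). Price 37.6328; hedge Δ=0.9985, bond B=-24.2123.
  t=1,j=0: stock 21.4500 → up 29.3865 (V=7.8221), down 13.9425 (V=0.0000). Price 4.0740; hedge Δ=0.5065, bond B=-6.7900.
  t=1,j=1: stock 45.2100 → up 61.9377 (V=37.6328), down 29.3865 (V=7.8221). Price 23.0477; hedge Δ=0.9158, bond B=-18.3560.
  t=0,j=0: stock 33.0000 → up 45.2100 (V=23.0477), down 21.4500 (V=4.0740). Price 13.7994; hedge Δ=0.7986, bond B=-12.5528.
The time-0 hedge costs 13.7994, which is the no-arbitrage price.

(0,0): Delta=0.7986 Bond=-12.5528
(1,0): Delta=0.5065 Bond=-6.7900
(1,1): Delta=0.9158 Bond=-18.3560
(2,0): Delta=0.0000 Bond=0.0000
(2,1): Delta=0.7098 Bond=-13.0369
(2,2): Delta=0.9985 Bond=-24.2123
(3,0): Delta=0.0000 Bond=0.0000
(3,1): Delta=0.0000 Bond=0.0000
(3,2): Delta=0.9948 Bond=-25.0308
(3,3): Delta=1.0000 Bond=-25.3077
V0=13.7994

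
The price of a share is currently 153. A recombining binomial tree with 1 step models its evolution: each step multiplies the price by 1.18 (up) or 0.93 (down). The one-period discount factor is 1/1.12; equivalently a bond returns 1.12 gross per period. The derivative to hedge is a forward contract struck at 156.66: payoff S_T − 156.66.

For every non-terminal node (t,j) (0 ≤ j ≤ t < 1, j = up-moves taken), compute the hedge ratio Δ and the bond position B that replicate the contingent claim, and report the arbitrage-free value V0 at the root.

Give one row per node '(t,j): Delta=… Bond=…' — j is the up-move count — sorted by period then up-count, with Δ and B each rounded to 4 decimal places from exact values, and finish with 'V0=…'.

(0,0): Delta=1.0000 Bond=-139.8750
V0=13.1250

The replicating-portfolio and risk-neutral prices coincide; use p* = (1.12−0.93)/(1.18−0.93) = 0.7600 for the latter.
Terminal payoffs: V(1,0)=-14.3700, V(1,1)=23.8800
  t=0,j=0: stock 153.0000 → up 180.5400 (V=23.8800), down 142.2900 (V=-14.3700). Price 13.1250; hedge Δ=1.0000, bond B=-139.8750.
Each (Δ,B) replicates both successor values, so the strategy is self-financing and V0 is arbitrage-free.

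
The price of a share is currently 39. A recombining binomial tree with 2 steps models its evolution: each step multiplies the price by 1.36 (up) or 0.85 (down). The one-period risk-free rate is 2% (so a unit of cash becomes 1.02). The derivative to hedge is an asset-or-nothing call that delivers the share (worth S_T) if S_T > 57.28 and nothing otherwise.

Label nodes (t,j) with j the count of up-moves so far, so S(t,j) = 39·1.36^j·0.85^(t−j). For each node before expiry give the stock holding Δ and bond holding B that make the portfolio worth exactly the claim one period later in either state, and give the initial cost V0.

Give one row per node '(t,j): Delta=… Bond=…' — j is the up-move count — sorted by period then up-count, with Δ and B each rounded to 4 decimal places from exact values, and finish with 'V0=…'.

Risk-neutral probability p* = (R−d)/(u−d) = (1.02−0.85)/(1.36−0.85) = 0.3333.
At expiry t=2: V(2,0)=0.0000, V(2,1)=0.0000, V(2,2)=72.1344
(1,0): S=33.1500. Δ = (V_up−V_dn)/(S_up−S_dn) = (0.0000−0.0000)/(45.0840−28.1775) = 0.0000. V = [p*·0.0000 + (1−p*)·0.0000]/1.02 = 0.0000. B = V − Δ·S = 0.0000.
(1,1): S=53.0400. Δ = (V_up−V_dn)/(S_up−S_dn) = (72.1344−0.0000)/(72.1344−45.0840) = 2.6667. V = [p*·72.1344 + (1−p*)·0.0000]/1.02 = 23.5733. B = V − Δ·S = -117.8667.
(0,0): S=39.0000. Δ = (V_up−V_dn)/(S_up−S_dn) = (23.5733−0.0000)/(53.0400−33.1500) = 1.1852. V = [p*·23.5733 + (1−p*)·0.0000]/1.02 = 7.7037. B = V − Δ·S = -38.5185.
Self-financing check: at every node Δ·S+B equals the discounted successor values.

(0,0): Delta=1.1852 Bond=-38.5185
(1,0): Delta=0.0000 Bond=0.0000
(1,1): Delta=2.6667 Bond=-117.8667
V0=7.7037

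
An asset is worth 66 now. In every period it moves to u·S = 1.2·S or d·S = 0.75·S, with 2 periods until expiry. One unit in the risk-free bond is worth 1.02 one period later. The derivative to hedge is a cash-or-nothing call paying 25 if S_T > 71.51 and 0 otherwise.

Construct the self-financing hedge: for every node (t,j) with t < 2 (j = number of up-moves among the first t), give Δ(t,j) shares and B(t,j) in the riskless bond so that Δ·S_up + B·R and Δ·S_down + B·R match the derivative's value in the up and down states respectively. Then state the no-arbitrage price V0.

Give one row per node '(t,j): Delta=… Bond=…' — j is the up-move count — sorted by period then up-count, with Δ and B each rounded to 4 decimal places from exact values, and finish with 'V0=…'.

(0,0): Delta=0.4951 Bond=-24.0292
(1,0): Delta=0.0000 Bond=0.0000
(1,1): Delta=0.7015 Bond=-40.8497
V0=8.6505

The replicating-portfolio and risk-neutral prices coincide; use p* = (1.02−0.75)/(1.2−0.75) = 0.6000 for the latter.
Terminal payoffs: V(2,0)=0.0000, V(2,1)=0.0000, V(2,2)=25.0000
(1,0): S=49.5000. Δ = (V_up−V_dn)/(S_up−S_dn) = (0.0000−0.0000)/(59.4000−37.1250) = 0.0000. V = [p*·0.0000 + (1−p*)·0.0000]/1.02 = 0.0000. B = V − Δ·S = 0.0000.
(1,1): S=79.2000. Δ = (V_up−V_dn)/(S_up−S_dn) = (25.0000−0.0000)/(95.0400−59.4000) = 0.7015. V = [p*·25.0000 + (1−p*)·0.0000]/1.02 = 14.7059. B = V − Δ·S = -40.8497.
(0,0): S=66.0000. Δ = (V_up−V_dn)/(S_up−S_dn) = (14.7059−0.0000)/(79.2000−49.5000) = 0.4951. V = [p*·14.7059 + (1−p*)·0.0000]/1.02 = 8.6505. B = V − Δ·S = -24.0292.
Self-financing check: at every node Δ·S+B equals the discounted successor values.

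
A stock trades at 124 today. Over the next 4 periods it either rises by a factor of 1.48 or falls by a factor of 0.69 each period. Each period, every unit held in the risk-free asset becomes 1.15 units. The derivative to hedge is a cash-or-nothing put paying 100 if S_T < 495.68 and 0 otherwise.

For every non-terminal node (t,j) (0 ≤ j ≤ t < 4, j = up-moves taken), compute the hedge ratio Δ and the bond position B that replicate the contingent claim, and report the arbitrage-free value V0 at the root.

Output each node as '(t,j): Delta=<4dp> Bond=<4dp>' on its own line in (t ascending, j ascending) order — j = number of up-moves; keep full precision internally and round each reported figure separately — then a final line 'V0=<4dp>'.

Under the risk-neutral measure, an up-move has probability p* = (R−d)/(u−d) = 0.5823 and values discount at R = 1.15.
Payoff layer (t=4): V(4,0)=100.0000, V(4,1)=100.0000, V(4,2)=100.0000, V(4,3)=100.0000, V(4,4)=0.0000
Node (3,0) S=40.7351: V=(p*·100.0000+(1−p*)·100.0000)/1.15=86.9565; Δ=(100.0000−100.0000)/(60.2880−28.1072)=0.0000; B=V−Δ·S=86.9565
Node (3,1) S=87.3739: V=(p*·100.0000+(1−p*)·100.0000)/1.15=86.9565; Δ=(100.0000−100.0000)/(129.3133−60.2880)=0.0000; B=V−Δ·S=86.9565
Node (3,2) S=187.4106: V=(p*·100.0000+(1−p*)·100.0000)/1.15=86.9565; Δ=(100.0000−100.0000)/(277.3677−129.3133)=0.0000; B=V−Δ·S=86.9565
Node (3,3) S=401.9822: V=(p*·0.0000+(1−p*)·100.0000)/1.15=36.3236; Δ=(0.0000−100.0000)/(594.9337−277.3677)=-0.3149; B=V−Δ·S=162.9059
Node (2,0) S=59.0364: V=(p*·86.9565+(1−p*)·86.9565)/1.15=75.6144; Δ=(86.9565−86.9565)/(87.3739−40.7351)=0.0000; B=V−Δ·S=75.6144
Node (2,1) S=126.6288: V=(p*·86.9565+(1−p*)·86.9565)/1.15=75.6144; Δ=(86.9565−86.9565)/(187.4106−87.3739)=0.0000; B=V−Δ·S=75.6144
Node (2,2) S=271.6096: V=(p*·36.3236+(1−p*)·86.9565)/1.15=49.9774; Δ=(36.3236−86.9565)/(401.9822−187.4106)=-0.2360; B=V−Δ·S=114.0697
Node (1,0) S=85.5600: V=(p*·75.6144+(1−p*)·75.6144)/1.15=65.7516; Δ=(75.6144−75.6144)/(126.6288−59.0364)=0.0000; B=V−Δ·S=65.7516
Node (1,1) S=183.5200: V=(p*·49.9774+(1−p*)·75.6144)/1.15=52.7709; Δ=(49.9774−75.6144)/(271.6096−126.6288)=-0.1768; B=V−Δ·S=85.2227
Node (0,0) S=124.0000: V=(p*·52.7709+(1−p*)·65.7516)/1.15=50.6028; Δ=(52.7709−65.7516)/(183.5200−85.5600)=-0.1325; B=V−Δ·S=67.0341
Check: Δ(0,0)·S0 + B(0,0) = 50.6028 = V0.

(0,0): Delta=-0.1325 Bond=67.0341
(1,0): Delta=0.0000 Bond=65.7516
(1,1): Delta=-0.1768 Bond=85.2227
(2,0): Delta=0.0000 Bond=75.6144
(2,1): Delta=0.0000 Bond=75.6144
(2,2): Delta=-0.2360 Bond=114.0697
(3,0): Delta=0.0000 Bond=86.9565
(3,1): Delta=0.0000 Bond=86.9565
(3,2): Delta=0.0000 Bond=86.9565
(3,3): Delta=-0.3149 Bond=162.9059
V0=50.6028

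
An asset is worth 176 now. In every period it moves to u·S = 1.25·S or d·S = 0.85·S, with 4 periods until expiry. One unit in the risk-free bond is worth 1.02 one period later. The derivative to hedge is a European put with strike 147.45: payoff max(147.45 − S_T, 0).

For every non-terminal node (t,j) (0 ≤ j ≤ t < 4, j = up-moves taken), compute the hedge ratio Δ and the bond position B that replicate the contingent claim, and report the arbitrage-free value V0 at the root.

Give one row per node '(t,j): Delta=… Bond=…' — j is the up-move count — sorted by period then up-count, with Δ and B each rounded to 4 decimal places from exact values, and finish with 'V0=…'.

(0,0): Delta=-0.1797 Bond=40.9179
(1,0): Delta=-0.3265 Bond=63.7028
(1,1): Delta=-0.0446 Bond=12.0168
(2,0): Delta=-0.5803 Bond=97.2473
(2,1): Delta=-0.0930 Bond=21.3167
(2,2): Delta=0.0000 Bond=0.0000
(3,0): Delta=-1.0000 Bond=144.5588
(3,1): Delta=-0.1941 Bond=37.8140
(3,2): Delta=0.0000 Bond=0.0000
(3,3): Delta=0.0000 Bond=0.0000
V0=9.2978

Since d<R<u, set p* = (R−d)/(u−d) = 0.4250; price each node as the discounted p*-expectation of its children.
At expiry t=4: V(4,0)=55.5769, V(4,1)=12.3425, V(4,2)=0.0000, V(4,3)=0.0000, V(4,4)=0.0000
(3,0): S=108.0860. Δ = (V_up−V_dn)/(S_up−S_dn) = (12.3425−55.5769)/(135.1075−91.8731) = -1.0000. V = [p*·12.3425 + (1−p*)·55.5769]/1.02 = 36.4728. B = V − Δ·S = 144.5588.
(3,1): S=158.9500. Δ = (V_up−V_dn)/(S_up−S_dn) = (0.0000−12.3425)/(198.6875−135.1075) = -0.1941. V = [p*·0.0000 + (1−p*)·12.3425]/1.02 = 6.9578. B = V − Δ·S = 37.8140.
(3,2): S=233.7500. Δ = (V_up−V_dn)/(S_up−S_dn) = (0.0000−0.0000)/(292.1875−198.6875) = 0.0000. V = [p*·0.0000 + (1−p*)·0.0000]/1.02 = 0.0000. B = V − Δ·S = 0.0000.
(3,3): S=343.7500. Δ = (V_up−V_dn)/(S_up−S_dn) = (0.0000−0.0000)/(429.6875−292.1875) = 0.0000. V = [p*·0.0000 + (1−p*)·0.0000]/1.02 = 0.0000. B = V − Δ·S = 0.0000.
(2,0): S=127.1600. Δ = (V_up−V_dn)/(S_up−S_dn) = (6.9578−36.4728)/(158.9500−108.0860) = -0.5803. V = [p*·6.9578 + (1−p*)·36.4728]/1.02 = 23.4597. B = V − Δ·S = 97.2473.
(2,1): S=187.0000. Δ = (V_up−V_dn)/(S_up−S_dn) = (0.0000−6.9578)/(233.7500−158.9500) = -0.0930. V = [p*·0.0000 + (1−p*)·6.9578]/1.02 = 3.9223. B = V − Δ·S = 21.3167.
(2,2): S=275.0000. Δ = (V_up−V_dn)/(S_up−S_dn) = (0.0000−0.0000)/(343.7500−233.7500) = 0.0000. V = [p*·0.0000 + (1−p*)·0.0000]/1.02 = 0.0000. B = V − Δ·S = 0.0000.
(1,0): S=149.6000. Δ = (V_up−V_dn)/(S_up−S_dn) = (3.9223−23.4597)/(187.0000−127.1600) = -0.3265. V = [p*·3.9223 + (1−p*)·23.4597]/1.02 = 14.8591. B = V − Δ·S = 63.7028.
(1,1): S=220.0000. Δ = (V_up−V_dn)/(S_up−S_dn) = (0.0000−3.9223)/(275.0000−187.0000) = -0.0446. V = [p*·0.0000 + (1−p*)·3.9223]/1.02 = 2.2111. B = V − Δ·S = 12.0168.
(0,0): S=176.0000. Δ = (V_up−V_dn)/(S_up−S_dn) = (2.2111−14.8591)/(220.0000−149.6000) = -0.1797. V = [p*·2.2111 + (1−p*)·14.8591]/1.02 = 9.2978. B = V − Δ·S = 40.9179.
The time-0 hedge costs 9.2978, which is the no-arbitrage price.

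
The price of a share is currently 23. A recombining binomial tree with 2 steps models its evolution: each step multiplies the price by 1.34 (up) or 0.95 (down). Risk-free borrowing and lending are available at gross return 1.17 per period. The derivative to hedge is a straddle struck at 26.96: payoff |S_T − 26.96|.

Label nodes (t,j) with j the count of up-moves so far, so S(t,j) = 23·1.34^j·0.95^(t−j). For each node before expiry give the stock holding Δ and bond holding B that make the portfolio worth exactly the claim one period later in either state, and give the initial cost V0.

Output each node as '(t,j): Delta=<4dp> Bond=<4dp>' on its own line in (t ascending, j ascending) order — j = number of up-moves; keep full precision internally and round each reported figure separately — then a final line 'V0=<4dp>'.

No-arbitrage ⇒ martingale measure with p* = (R−d)/(u−d) = 0.5641.
At expiry t=2: V(2,0)=6.2025, V(2,1)=2.3190, V(2,2)=14.3388
(1,0): S=21.8500. Δ = (V_up−V_dn)/(S_up−S_dn) = (2.3190−6.2025)/(29.2790−20.7575) = -0.4557. V = [p*·2.3190 + (1−p*)·6.2025]/1.17 = 3.4289. B = V − Δ·S = 13.3866.
(1,1): S=30.8200. Δ = (V_up−V_dn)/(S_up−S_dn) = (14.3388−2.3190)/(41.2988−29.2790) = 1.0000. V = [p*·14.3388 + (1−p*)·2.3190]/1.17 = 7.7773. B = V − Δ·S = -23.0427.
(0,0): S=23.0000. Δ = (V_up−V_dn)/(S_up−S_dn) = (7.7773−3.4289)/(30.8200−21.8500) = 0.4848. V = [p*·7.7773 + (1−p*)·3.4289]/1.17 = 5.0272. B = V − Δ·S = -6.1225.
Each (Δ,B) replicates both successor values, so the strategy is self-financing and V0 is arbitrage-free.

(0,0): Delta=0.4848 Bond=-6.1225
(1,0): Delta=-0.4557 Bond=13.3866
(1,1): Delta=1.0000 Bond=-23.0427
V0=5.0272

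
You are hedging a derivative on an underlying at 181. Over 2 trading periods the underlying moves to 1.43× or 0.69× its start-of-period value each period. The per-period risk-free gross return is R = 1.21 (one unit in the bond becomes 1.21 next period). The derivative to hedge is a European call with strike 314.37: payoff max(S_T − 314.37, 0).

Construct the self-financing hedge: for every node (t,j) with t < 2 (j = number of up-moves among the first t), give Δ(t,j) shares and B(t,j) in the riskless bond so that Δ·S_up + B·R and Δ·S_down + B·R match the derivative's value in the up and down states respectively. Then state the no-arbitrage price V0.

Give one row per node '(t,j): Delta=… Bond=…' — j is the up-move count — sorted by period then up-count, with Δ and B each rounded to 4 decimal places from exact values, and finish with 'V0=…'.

(0,0): Delta=0.2418 Bond=-24.9527
(1,0): Delta=0.0000 Bond=0.0000
(1,1): Delta=0.2911 Bond=-42.9666
V0=18.8049

Since d<R<u, set p* = (R−d)/(u−d) = 0.7027; price each node as the discounted p*-expectation of its children.
Payoff layer (t=2): V(2,0)=0.0000, V(2,1)=0.0000, V(2,2)=55.7569
  t=1,j=0: stock 124.8900 → up 178.5927 (V=0.0000), down 86.1741 (V=0.0000). Price 0.0000; hedge Δ=0.0000, bond B=0.0000.
  t=1,j=1: stock 258.8300 → up 370.1269 (V=55.7569), down 178.5927 (V=0.0000). Price 32.3806; hedge Δ=0.2911, bond B=-42.9666.
  t=0,j=0: stock 181.0000 → up 258.8300 (V=32.3806), down 124.8900 (V=0.0000). Price 18.8049; hedge Δ=0.2418, bond B=-24.9527.
Check: Δ(0,0)·S0 + B(0,0) = 18.8049 = V0.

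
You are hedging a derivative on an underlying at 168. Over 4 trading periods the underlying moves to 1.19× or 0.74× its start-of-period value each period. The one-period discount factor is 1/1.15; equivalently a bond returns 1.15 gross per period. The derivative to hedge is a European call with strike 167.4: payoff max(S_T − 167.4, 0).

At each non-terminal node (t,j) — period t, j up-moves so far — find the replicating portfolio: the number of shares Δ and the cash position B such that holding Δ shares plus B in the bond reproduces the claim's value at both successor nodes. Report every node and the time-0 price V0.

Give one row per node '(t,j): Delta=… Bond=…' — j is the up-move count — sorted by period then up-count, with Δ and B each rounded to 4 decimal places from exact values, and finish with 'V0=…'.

(0,0): Delta=0.9191 Bond=-81.1521
(1,0): Delta=0.4724 Bond=-37.7868
(1,1): Delta=0.9462 Bond=-98.7432
(2,0): Delta=0.0000 Bond=0.0000
(2,1): Delta=0.5010 Bond=-47.6943
(2,2): Delta=0.9732 Bond=-119.9801
(3,0): Delta=0.0000 Bond=0.0000
(3,1): Delta=0.0000 Bond=0.0000
(3,2): Delta=0.5314 Bond=-60.1995
(3,3): Delta=1.0000 Bond=-145.5652
V0=73.2544

Risk-neutral probability p* = (R−d)/(u−d) = (1.15−0.74)/(1.19−0.74) = 0.9111.
Terminal payoffs: V(4,0)=0.0000, V(4,1)=0.0000, V(4,2)=0.0000, V(4,3)=42.0990, V(4,4)=169.4970
Node (3,0) S=68.0776: V=(p*·0.0000+(1−p*)·0.0000)/1.15=0.0000; Δ=(0.0000−0.0000)/(81.0124−50.3774)=0.0000; B=V−Δ·S=0.0000
Node (3,1) S=109.4762: V=(p*·0.0000+(1−p*)·0.0000)/1.15=0.0000; Δ=(0.0000−0.0000)/(130.2767−81.0124)=0.0000; B=V−Δ·S=0.0000
Node (3,2) S=176.0496: V=(p*·42.0990+(1−p*)·0.0000)/1.15=33.3538; Δ=(42.0990−0.0000)/(209.4990−130.2767)=0.5314; B=V−Δ·S=-60.1995
Node (3,3) S=283.1067: V=(p*·169.4970+(1−p*)·42.0990)/1.15=137.5415; Δ=(169.4970−42.0990)/(336.8970−209.4990)=1.0000; B=V−Δ·S=-145.5652
Node (2,0) S=91.9968: V=(p*·0.0000+(1−p*)·0.0000)/1.15=0.0000; Δ=(0.0000−0.0000)/(109.4762−68.0776)=0.0000; B=V−Δ·S=0.0000
Node (2,1) S=147.9408: V=(p*·33.3538+(1−p*)·0.0000)/1.15=26.4252; Δ=(33.3538−0.0000)/(176.0496−109.4762)=0.5010; B=V−Δ·S=-47.6943
Node (2,2) S=237.9048: V=(p*·137.5415+(1−p*)·33.3538)/1.15=111.5481; Δ=(137.5415−33.3538)/(283.1067−176.0496)=0.9732; B=V−Δ·S=-119.9801
Node (1,0) S=124.3200: V=(p*·26.4252+(1−p*)·0.0000)/1.15=20.9359; Δ=(26.4252−0.0000)/(147.9408−91.9968)=0.4724; B=V−Δ·S=-37.7868
Node (1,1) S=199.9200: V=(p*·111.5481+(1−p*)·26.4252)/1.15=90.4188; Δ=(111.5481−26.4252)/(237.9048−147.9408)=0.9462; B=V−Δ·S=-98.7432
Node (0,0) S=168.0000: V=(p*·90.4188+(1−p*)·20.9359)/1.15=73.2544; Δ=(90.4188−20.9359)/(199.9200−124.3200)=0.9191; B=V−Δ·S=-81.1521
The time-0 hedge costs 73.2544, which is the no-arbitrage price.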